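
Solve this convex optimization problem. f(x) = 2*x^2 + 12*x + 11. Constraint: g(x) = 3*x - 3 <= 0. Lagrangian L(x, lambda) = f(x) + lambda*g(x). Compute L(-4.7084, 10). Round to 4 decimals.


Step 1: Evaluate f(x).
f(-4.7084) = 2*(-4.7084)^2 + 12*(-4.7084) + 11 = -1.1627
Step 2: Evaluate g(x).
g(-4.7084) = 3*-4.7084 - 3 = -17.1252
Step 3: Compute Lagrangian.
L = -1.1627 + 10*-17.1252 = -172.4147


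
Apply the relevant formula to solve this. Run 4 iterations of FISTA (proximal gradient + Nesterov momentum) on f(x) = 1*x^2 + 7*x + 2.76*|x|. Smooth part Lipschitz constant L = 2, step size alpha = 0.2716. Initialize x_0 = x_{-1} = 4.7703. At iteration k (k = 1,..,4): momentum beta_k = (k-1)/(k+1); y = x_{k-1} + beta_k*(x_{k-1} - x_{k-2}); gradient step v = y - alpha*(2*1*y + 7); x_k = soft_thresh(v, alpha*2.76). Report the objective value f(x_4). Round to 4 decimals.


FISTA on f(x) = 1*x^2 + 7*x + 2.76*|x|
L = 2, alpha = 0.2716
Iteration 1: beta = 0.0, y = 4.7703 + 0.0*(4.7703 - 4.7703) = 4.7703
  grad(y) = 16.5406, v = y - alpha*grad = 0.2779
  prox(v) = soft_thresh(0.2779, 0.7496) = 0.0
Iteration 2: beta = 0.3333, y = 0.0 + 0.3333*(0.0 - 4.7703) = -1.5901
  grad(y) = 3.8198, v = y - alpha*grad = -2.6276
  prox(v) = soft_thresh(-2.6276, 0.7496) = -1.8779
Iteration 3: beta = 0.5, y = -1.8779 + 0.5*(-1.8779 - 0.0) = -2.8169
  grad(y) = 1.3662, v = y - alpha*grad = -3.188
  prox(v) = soft_thresh(-3.188, 0.7496) = -2.4383
Iteration 4: beta = 0.6, y = -2.4383 + 0.6*(-2.4383 + 1.8779) = -2.7746
  grad(y) = 1.4508, v = y - alpha*grad = -3.1686
  prox(v) = soft_thresh(-3.1686, 0.7496) = -2.419
f(x_4) = 1*(-2.419)^2 + 7*(-2.419) + 2.76*|-2.419| = -4.405


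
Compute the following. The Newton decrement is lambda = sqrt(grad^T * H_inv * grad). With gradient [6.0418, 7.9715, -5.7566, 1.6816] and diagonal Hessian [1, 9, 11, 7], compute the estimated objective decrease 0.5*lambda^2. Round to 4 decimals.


Step 1: H is diagonal, so H^(-1) * g = [6.0418, 0.8857, -0.5233, 0.2402].
Step 2: g^T H^(-1) g = sum_i g_i^2 / H_ii
  = (6.0418)^2/1 + (7.9715)^2/9 + (-5.7566)^2/11 + (1.6816)^2/7
  = 36.5033 + 7.0605 + 3.0126 + 0.404 = 46.9804
Step 3: Objective decrease = 0.5 * g^T H^(-1) g = 23.4902


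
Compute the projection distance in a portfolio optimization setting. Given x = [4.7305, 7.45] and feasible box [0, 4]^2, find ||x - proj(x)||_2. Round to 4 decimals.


Project each component onto [0, 4].
clip(4.7305) = 4.0, clip(7.45) = 4.0
Projection = [4.0, 4.0]
Squared diffs: [0.5336, 11.9025]
Distance = sqrt(12.4361) = 3.5265


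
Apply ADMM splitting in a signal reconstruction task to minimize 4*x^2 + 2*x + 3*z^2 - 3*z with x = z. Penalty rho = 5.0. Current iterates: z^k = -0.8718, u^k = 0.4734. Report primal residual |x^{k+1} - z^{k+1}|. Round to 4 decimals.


ADMM iteration with rho = 5.0, z^k = -0.8718, u^k = 0.4734
Step 1: x-update.
Minimize 4*x^2 + 2*x + (5.0/2)*(x + 0.8718 + 0.4734)^2
FOC: (2*4 + 5.0)*x = -2 + 5.0*(-0.8718 - 0.4734)
x^{k+1} = -0.6712
Step 2: z-update.
Minimize 3*z^2 - 3*z + (5.0/2)*(-0.6712 - z + 0.4734)^2
FOC: (2*3 + 5.0)*z = 3 + 5.0*(-0.6712 + 0.4734)
z^{k+1} = 0.1828
Step 3: u-update.
u^{k+1} = 0.4734 - 0.6712 - 0.1828 = -0.3806
Step 4: Primal residual = |-0.6712 - 0.1828| = 0.854


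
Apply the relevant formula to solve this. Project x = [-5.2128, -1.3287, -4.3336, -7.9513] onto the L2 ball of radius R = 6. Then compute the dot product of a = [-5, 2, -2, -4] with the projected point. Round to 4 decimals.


Step 1: Compute ||x|| (intermediates to 6 decimals).
||x|| = sqrt((-5.2128)^2 + (-1.3287)^2 + (-4.3336)^2 + (-7.9513)^2) = 10.5329
Step 2: Project.
Since ||x|| > R, scale = R/||x|| = 6/10.5329 = 0.569644, proj(x) = scale * x
proj(x) = [-2.96944, -0.756886, -2.468609, -4.52941]
Step 3: Dot product.
a^T * proj(x) = -5*(-2.96944) + 2*(-0.756886) - 2*(-2.468609) - 4*(-4.52941) = 36.3883


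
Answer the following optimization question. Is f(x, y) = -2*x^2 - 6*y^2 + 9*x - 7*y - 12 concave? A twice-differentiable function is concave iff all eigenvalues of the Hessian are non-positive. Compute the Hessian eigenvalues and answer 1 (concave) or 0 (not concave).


The Hessian of f(x,y) = -2*x^2 - 6*y^2 + 9*x - 7*y - 12 is:
H = [[-4, 0], [0, -12]]
Trace = -4 - 12 = -16
Determinant = -4*-12 - (0)^2 = 48
Discriminant = (-16)^2 - 4*48 = 64.0
Eigenvalues: lambda_1 = -12.0, lambda_2 = -4.0
The function is concave.

1


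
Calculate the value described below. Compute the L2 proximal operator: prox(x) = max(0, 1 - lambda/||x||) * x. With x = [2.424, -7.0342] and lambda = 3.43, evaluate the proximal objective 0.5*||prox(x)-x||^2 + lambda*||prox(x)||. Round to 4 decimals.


Step 1: Compute ||x||.
||x|| = 7.4401
Step 2: Compute scaling factor.
scale = max(0, 1 - 3.43/7.4401) = 0.539
Step 3: prox(x) = [1.3065, -3.7913]
||prox(x)|| = 4.0101
Step 4: Proximal objective.
0.5*||prox-x||^2 = 5.8825
lambda*||prox|| = 13.7546
Total = 19.6372


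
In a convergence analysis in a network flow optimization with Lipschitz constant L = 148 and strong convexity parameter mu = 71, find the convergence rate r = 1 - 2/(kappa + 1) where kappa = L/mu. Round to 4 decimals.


Step 1: Compute the condition number.
kappa = L/mu = 148/71 = 2.0845
Step 2: Compute the convergence rate.
r = 1 - 2/(kappa + 1) = 1 - 2*mu/(L + mu) = (L - mu)/(L + mu) = 77/219 = 0.3516


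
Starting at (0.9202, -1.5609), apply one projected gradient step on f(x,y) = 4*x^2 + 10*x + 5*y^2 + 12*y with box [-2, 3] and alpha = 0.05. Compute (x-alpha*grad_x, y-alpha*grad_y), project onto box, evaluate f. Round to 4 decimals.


Step 1: Compute gradient at (0.9202, -1.5609).
grad_x = 2*4*0.9202 + 10 = 17.3616
grad_y = 2*5*-1.5609 + 12 = -3.609
Step 2: Gradient step.
x_raw = 0.9202 - 0.05*17.3616 = 0.0521
y_raw = -1.5609 - 0.05*-3.609 = -1.3805
Step 3: Project onto [-2, 3].
x_proj = clip(0.0521) = 0.0521
y_proj = clip(-1.3805) = -1.3805
Step 4: Evaluate f.
f(0.0521, -1.3805) = -6.5051


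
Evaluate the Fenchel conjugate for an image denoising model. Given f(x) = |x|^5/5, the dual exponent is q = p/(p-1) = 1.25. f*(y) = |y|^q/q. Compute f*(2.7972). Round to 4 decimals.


The conjugate exponent q satisfies 1/p + 1/q = 1.
p = 5, so q = 5/(5 - 1) = 1.25
|y|^q = 2.7972^1.25 = 3.6175
f*(2.7972) = 3.6175 / 1.25 = 2.894


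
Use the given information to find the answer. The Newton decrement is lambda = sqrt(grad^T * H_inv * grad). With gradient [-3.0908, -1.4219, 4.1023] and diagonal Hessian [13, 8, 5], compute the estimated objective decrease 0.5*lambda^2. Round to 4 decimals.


Step 1: H is diagonal, so H^(-1) * g = [-0.2378, -0.1777, 0.8205].
Step 2: g^T H^(-1) g = sum_i g_i^2 / H_ii
  = (-3.0908)^2/13 + (-1.4219)^2/8 + (4.1023)^2/5
  = 0.7348 + 0.2527 + 3.3658 = 4.3533
Step 3: Objective decrease = 0.5 * g^T H^(-1) g = 2.1767


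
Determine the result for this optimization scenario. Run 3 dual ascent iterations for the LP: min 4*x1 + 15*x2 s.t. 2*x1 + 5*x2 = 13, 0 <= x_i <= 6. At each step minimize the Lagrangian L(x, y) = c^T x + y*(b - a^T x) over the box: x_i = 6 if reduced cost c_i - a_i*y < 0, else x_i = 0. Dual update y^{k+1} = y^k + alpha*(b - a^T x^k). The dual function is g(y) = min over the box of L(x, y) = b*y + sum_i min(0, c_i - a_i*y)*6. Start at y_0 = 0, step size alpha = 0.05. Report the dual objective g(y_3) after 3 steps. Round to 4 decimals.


Dual ascent for LP: min 4*x1 + 15*x2, 2*x1 + 5*x2 = 13, 0 <= x_i <= 6
Step 1: y^k = 0.0, reduced costs: (4.0, 15.0)
  x^k = (0.0, 0.0), subgradient = b - a^T x = 13.0
  y^{k+1} = 0.0 + 0.05*13.0 = 0.65
Step 2: y^k = 0.65, reduced costs: (2.7, 11.75)
  x^k = (0.0, 0.0), subgradient = b - a^T x = 13.0
  y^{k+1} = 0.65 + 0.05*13.0 = 1.3
Step 3: y^k = 1.3, reduced costs: (1.4, 8.5)
  x^k = (0.0, 0.0), subgradient = b - a^T x = 13.0
  y^{k+1} = 1.3 + 0.05*13.0 = 1.95
Dual objective at y_3 = 1.95: reduced costs (0.1, 5.25), box minimizer x = (0.0, 0.0)
g(y_3) = b*y + (c1 - a1*y)*x1 + (c2 - a2*y)*x2 = 13*1.95 + 0.1*0.0 + 5.25*0.0 = 25.35 + 0.0 + 0.0 = 25.35


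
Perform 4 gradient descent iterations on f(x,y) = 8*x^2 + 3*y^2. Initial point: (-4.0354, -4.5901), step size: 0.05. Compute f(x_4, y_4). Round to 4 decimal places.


Gradient descent on f(x,y) = 8*x^2 + 3*y^2.
Starting point: (-4.0354, -4.5901), alpha = 0.05
Step 1: grad_x = 2*8*-4.0354 = -64.5664, grad_y = 2*3*-4.5901 = -27.5406
  x_1 = -4.0354 - 0.05*-64.5664 = -0.8071
  y_1 = -4.5901 - 0.05*-27.5406 = -3.2131
Step 2: grad_x = 2*8*-0.8071 = -12.9133, grad_y = 2*3*-3.2131 = -19.2784
  x_2 = -0.8071 - 0.05*-12.9133 = -0.1614
  y_2 = -3.2131 - 0.05*-19.2784 = -2.2491
Step 3: grad_x = 2*8*-0.1614 = -2.5827, grad_y = 2*3*-2.2491 = -13.4949
  x_3 = -0.1614 - 0.05*-2.5827 = -0.0323
  y_3 = -2.2491 - 0.05*-13.4949 = -1.5744
Step 4: grad_x = 2*8*-0.0323 = -0.5165, grad_y = 2*3*-1.5744 = -9.4464
  x_4 = -0.0323 - 0.05*-0.5165 = -0.0065
  y_4 = -1.5744 - 0.05*-9.4464 = -1.1021
f(-0.0065, -1.1021) = 8*(-0.0065)^2 + 3*(-1.1021)^2 = 3.6441


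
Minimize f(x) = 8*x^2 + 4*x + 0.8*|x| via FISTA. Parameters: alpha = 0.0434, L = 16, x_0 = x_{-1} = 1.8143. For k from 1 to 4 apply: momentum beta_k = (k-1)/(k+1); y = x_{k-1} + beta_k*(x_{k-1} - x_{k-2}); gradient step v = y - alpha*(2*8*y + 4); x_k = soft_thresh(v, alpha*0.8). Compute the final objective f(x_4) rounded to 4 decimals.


FISTA on f(x) = 8*x^2 + 4*x + 0.8*|x|
L = 16, alpha = 0.0434
Iteration 1: beta = 0.0, y = 1.8143 + 0.0*(1.8143 - 1.8143) = 1.8143
  grad(y) = 33.0288, v = y - alpha*grad = 0.3809
  prox(v) = soft_thresh(0.3809, 0.0347) = 0.3461
Iteration 2: beta = 0.3333, y = 0.3461 + 0.3333*(0.3461 - 1.8143) = -0.1433
  grad(y) = 1.7078, v = y - alpha*grad = -0.2174
  prox(v) = soft_thresh(-0.2174, 0.0347) = -0.1827
Iteration 3: beta = 0.5, y = -0.1827 + 0.5*(-0.1827 - 0.3461) = -0.4471
  grad(y) = -3.1529, v = y - alpha*grad = -0.3102
  prox(v) = soft_thresh(-0.3102, 0.0347) = -0.2755
Iteration 4: beta = 0.6, y = -0.2755 + 0.6*(-0.2755 + 0.1827) = -0.3312
  grad(y) = -1.2993, v = y - alpha*grad = -0.2748
  prox(v) = soft_thresh(-0.2748, 0.0347) = -0.2401
f(x_4) = 8*(-0.2401)^2 + 4*(-0.2401) + 0.8*|-0.2401| = -0.3071


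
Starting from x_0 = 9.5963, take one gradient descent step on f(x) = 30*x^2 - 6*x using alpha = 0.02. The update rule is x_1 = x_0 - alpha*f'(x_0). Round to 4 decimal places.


We compute the gradient at x_0 and apply the update.
f'(x) = 60*x - 6
f'(9.5963) = 60*9.5963 - 6 = 569.778
x_1 = 9.5963 - 0.02*569.778 = -1.7993


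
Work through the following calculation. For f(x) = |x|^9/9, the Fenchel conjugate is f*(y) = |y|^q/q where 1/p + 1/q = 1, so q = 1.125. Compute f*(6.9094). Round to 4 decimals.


The conjugate exponent q satisfies 1/p + 1/q = 1.
p = 9, so q = 9/(9 - 1) = 1.125
|y|^q = 6.9094^1.125 = 8.7977
f*(6.9094) = 8.7977 / 1.125 = 7.8202


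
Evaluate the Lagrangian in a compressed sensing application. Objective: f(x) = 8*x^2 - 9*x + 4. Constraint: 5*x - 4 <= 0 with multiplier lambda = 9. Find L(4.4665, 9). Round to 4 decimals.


Step 1: Evaluate f(x).
f(4.4665) = 8*4.4665^2 - 9*4.4665 + 4 = 123.3985
Step 2: Evaluate g(x).
g(4.4665) = 5*4.4665 - 4 = 18.3325
Step 3: Compute Lagrangian.
L = 123.3985 + 9*18.3325 = 288.391


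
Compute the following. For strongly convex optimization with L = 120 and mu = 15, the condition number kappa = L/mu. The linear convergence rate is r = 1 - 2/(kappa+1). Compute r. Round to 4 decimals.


Step 1: Compute the condition number.
kappa = L/mu = 120/15 = 8.0
Step 2: Compute the convergence rate.
r = 1 - 2/(kappa + 1) = 1 - 2*mu/(L + mu) = (L - mu)/(L + mu) = 105/135 = 0.7778


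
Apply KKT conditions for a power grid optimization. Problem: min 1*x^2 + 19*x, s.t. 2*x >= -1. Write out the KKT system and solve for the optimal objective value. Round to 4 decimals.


Step 1: Try lambda = 0 (constraint inactive).
x_unc = -19/(2*1) = -9.5
Check: 2*-9.5 = -19.0 < -1 -- violated!
Step 2: Constraint must be active: 2*x = -1
x* = -1/2 = -0.5
lambda = (2*1*(-0.5) + 19)/2 = 9.0
Step 3: Compute optimal value.
f(x*) = 1*(-0.5)^2 + 19*(-0.5) = -9.25


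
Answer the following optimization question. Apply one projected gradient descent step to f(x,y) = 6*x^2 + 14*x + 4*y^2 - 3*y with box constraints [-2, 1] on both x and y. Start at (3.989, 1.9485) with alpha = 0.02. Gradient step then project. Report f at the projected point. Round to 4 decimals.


Step 1: Compute gradient at (3.989, 1.9485).
grad_x = 2*6*3.989 + 14 = 61.868
grad_y = 2*4*1.9485 - 3 = 12.588
Step 2: Gradient step.
x_raw = 3.989 - 0.02*61.868 = 2.7516
y_raw = 1.9485 - 0.02*12.588 = 1.6967
Step 3: Project onto [-2, 1].
x_proj = clip(2.7516) = 1.0
y_proj = clip(1.6967) = 1.0
Step 4: Evaluate f.
f(1.0, 1.0) = 21.0


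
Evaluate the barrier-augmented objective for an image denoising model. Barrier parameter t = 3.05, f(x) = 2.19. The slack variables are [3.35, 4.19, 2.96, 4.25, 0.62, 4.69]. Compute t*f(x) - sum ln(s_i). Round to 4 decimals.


Step 1: Compute log-barrier.
ln values: [1.209, 1.4327, 1.0852, 1.4469, -0.478, 1.5454]
phi = -(1.209 + 1.4327 + 1.0852 + 1.4469 - 0.478 + 1.5454) = -6.2412
Step 2: Compute augmented objective.
t*f(x) = 3.05*2.19 = 6.6795
Total = 6.6795 - 6.2412 = 0.4383


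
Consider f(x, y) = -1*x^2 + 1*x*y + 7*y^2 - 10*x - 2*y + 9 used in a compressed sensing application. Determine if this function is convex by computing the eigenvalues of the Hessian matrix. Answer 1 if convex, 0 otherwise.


The Hessian of f(x,y) = -1*x^2 + 1*x*y + 7*y^2 - 10*x - 2*y + 9 is:
H = [[-2, 1], [1, 14]]
Trace = -2 + 14 = 12
Determinant = -2*14 - (1)^2 = -29
Discriminant = (12)^2 - 4*-29 = 260.0
Eigenvalues: lambda_1 = -2.0623, lambda_2 = 14.0623
The function is not convex.

0


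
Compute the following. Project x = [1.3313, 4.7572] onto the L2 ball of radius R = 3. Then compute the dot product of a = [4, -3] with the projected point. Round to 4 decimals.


Step 1: Compute ||x|| (intermediates to 6 decimals).
||x|| = sqrt(1.3313^2 + 4.7572^2) = 4.939971
Step 2: Project.
Since ||x|| > R, scale = R/||x|| = 3/4.939971 = 0.607291, proj(x) = scale * x
proj(x) = [0.808487, 2.889005]
Step 3: Dot product.
a^T * proj(x) = 4*0.808487 - 3*2.889005 = -5.4331


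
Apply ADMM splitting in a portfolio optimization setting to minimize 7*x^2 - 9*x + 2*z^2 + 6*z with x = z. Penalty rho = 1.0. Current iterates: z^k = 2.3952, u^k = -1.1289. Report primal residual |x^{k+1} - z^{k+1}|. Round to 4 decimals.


ADMM iteration with rho = 1.0, z^k = 2.3952, u^k = -1.1289
Step 1: x-update.
Minimize 7*x^2 - 9*x + (1.0/2)*(x - 2.3952 - 1.1289)^2
FOC: (2*7 + 1.0)*x = 9 + 1.0*(2.3952 + 1.1289)
x^{k+1} = 0.8349
Step 2: z-update.
Minimize 2*z^2 + 6*z + (1.0/2)*(0.8349 - z - 1.1289)^2
FOC: (2*2 + 1.0)*z = -6 + 1.0*(0.8349 - 1.1289)
z^{k+1} = -1.2588
Step 3: u-update.
u^{k+1} = -1.1289 + 0.8349 + 1.2588 = 0.9648
Step 4: Primal residual = |0.8349 + 1.2588| = 2.0937


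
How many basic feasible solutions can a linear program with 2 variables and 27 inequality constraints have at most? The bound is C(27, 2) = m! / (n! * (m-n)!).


Each vertex corresponds to some choice of n active constraints out of m, so the number of vertices is at most C(m, n) = m! / (n!(m-n)!).
m = 27, n = 2
Numerator: 27 * 26
Denominator: 2! = 2
C(27, 2) = 351


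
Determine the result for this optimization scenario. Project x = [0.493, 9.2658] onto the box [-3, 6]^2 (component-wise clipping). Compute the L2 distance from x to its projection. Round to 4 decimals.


Project each component onto [-3, 6].
clip(0.493) = 0.493, clip(9.2658) = 6.0
Projection = [0.493, 6.0]
Squared diffs: [0.0, 10.6654]
Distance = sqrt(10.6654) = 3.2658


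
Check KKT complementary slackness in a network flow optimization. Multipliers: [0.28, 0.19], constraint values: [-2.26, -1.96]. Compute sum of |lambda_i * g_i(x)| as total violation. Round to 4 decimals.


KKT complementary slackness check:
lambda_1 * g_1 = 0.28 * -2.26 = -0.6328
lambda_2 * g_2 = 0.19 * -1.96 = -0.3724
Total violation = 0.6328 + 0.3724 = 1.0052


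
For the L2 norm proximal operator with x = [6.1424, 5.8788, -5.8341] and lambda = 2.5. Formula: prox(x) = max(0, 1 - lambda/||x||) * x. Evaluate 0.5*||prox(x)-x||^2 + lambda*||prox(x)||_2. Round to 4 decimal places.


Step 1: Compute ||x||.
||x|| = 10.3115
Step 2: Compute scaling factor.
scale = max(0, 1 - 2.5/10.3115) = 0.7576
Step 3: prox(x) = [4.6532, 4.4535, -4.4196]
||prox(x)|| = 7.8115
Step 4: Proximal objective.
0.5*||prox-x||^2 = 3.125
lambda*||prox|| = 19.5288
Total = 22.6536


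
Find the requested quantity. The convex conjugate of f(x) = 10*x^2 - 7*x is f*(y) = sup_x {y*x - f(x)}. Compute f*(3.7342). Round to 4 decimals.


f*(y) = sup_x {y*x - a*x^2 - b*x} = sup_x {(y-b)*x - a*x^2}
FOC: (y - b) - 2a*x = 0 => x* = (y - b)/(2a)
x* = (3.7342 + 7)/(2*10) = 0.5367
f*(3.7342) = (y-b)^2/(4a) = (3.7342 + 7)^2/(4*10)
= 115.223/40 = 2.8806


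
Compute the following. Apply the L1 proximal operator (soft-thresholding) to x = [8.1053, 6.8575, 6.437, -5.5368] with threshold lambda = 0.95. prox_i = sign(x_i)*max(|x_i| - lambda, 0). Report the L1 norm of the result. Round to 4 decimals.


Soft-thresholding with lambda = 0.95:
prox(8.1053) = sign(8.1053)*max(|8.1053| - 0.95, 0) = 7.1553
prox(6.8575) = sign(6.8575)*max(|6.8575| - 0.95, 0) = 5.9075
prox(6.437) = sign(6.437)*max(|6.437| - 0.95, 0) = 5.487
prox(-5.5368) = sign(-5.5368)*max(|-5.5368| - 0.95, 0) = -4.5868
prox(x) = [7.1553, 5.9075, 5.487, -4.5868]
||prox(x)||_1 = 7.1553 + 5.9075 + 5.487 + 4.5868 = 23.1366


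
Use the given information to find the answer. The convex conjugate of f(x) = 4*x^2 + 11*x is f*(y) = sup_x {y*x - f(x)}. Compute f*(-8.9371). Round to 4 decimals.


f*(y) = sup_x {y*x - a*x^2 - b*x} = sup_x {(y-b)*x - a*x^2}
FOC: (y - b) - 2a*x = 0 => x* = (y - b)/(2a)
x* = (-8.9371 - 11)/(2*4) = -2.4921
f*(-8.9371) = (y-b)^2/(4a) = (-8.9371 - 11)^2/(4*4)
= 397.488/16 = 24.843


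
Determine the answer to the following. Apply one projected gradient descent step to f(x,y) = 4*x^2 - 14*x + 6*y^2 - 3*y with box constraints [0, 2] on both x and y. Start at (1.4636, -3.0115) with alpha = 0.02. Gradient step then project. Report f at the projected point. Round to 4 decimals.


Step 1: Compute gradient at (1.4636, -3.0115).
grad_x = 2*4*1.4636 - 14 = -2.2912
grad_y = 2*6*-3.0115 - 3 = -39.138
Step 2: Gradient step.
x_raw = 1.4636 - 0.02*-2.2912 = 1.5094
y_raw = -3.0115 - 0.02*-39.138 = -2.2287
Step 3: Project onto [0, 2].
x_proj = clip(1.5094) = 1.5094
y_proj = clip(-2.2287) = 0.0
Step 4: Evaluate f.
f(1.5094, 0.0) = -12.0185


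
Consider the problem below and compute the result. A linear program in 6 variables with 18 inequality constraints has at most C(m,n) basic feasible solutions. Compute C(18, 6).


Each vertex corresponds to some choice of n active constraints out of m, so the number of vertices is at most C(m, n) = m! / (n!(m-n)!).
m = 18, n = 6
Numerator: 18 * 17 * 16 * 15 * 14 * 13
Denominator: 6! = 720
C(18, 6) = 18564


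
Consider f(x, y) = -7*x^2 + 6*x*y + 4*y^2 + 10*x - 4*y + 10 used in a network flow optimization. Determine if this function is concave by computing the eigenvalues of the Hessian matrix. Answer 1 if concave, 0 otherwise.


The Hessian of f(x,y) = -7*x^2 + 6*x*y + 4*y^2 + 10*x - 4*y + 10 is:
H = [[-14, 6], [6, 8]]
Trace = -14 + 8 = -6
Determinant = -14*8 - (6)^2 = -148
Discriminant = (-6)^2 - 4*-148 = 628.0
Eigenvalues: lambda_1 = -15.53, lambda_2 = 9.53
The function is not concave.

0


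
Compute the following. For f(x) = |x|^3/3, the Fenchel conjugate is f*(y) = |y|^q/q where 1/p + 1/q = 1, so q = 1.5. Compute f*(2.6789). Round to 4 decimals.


The conjugate exponent q satisfies 1/p + 1/q = 1.
p = 3, so q = 3/(3 - 1) = 1.5
|y|^q = 2.6789^1.5 = 4.3846
f*(2.6789) = 4.3846 / 1.5 = 2.9231


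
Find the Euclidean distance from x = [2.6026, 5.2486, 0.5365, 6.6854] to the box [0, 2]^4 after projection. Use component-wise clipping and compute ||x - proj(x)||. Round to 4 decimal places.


Project each component onto [0, 2].
clip(2.6026) = 2.0, clip(5.2486) = 2.0, clip(0.5365) = 0.5365, clip(6.6854) = 2.0
Projection = [2.0, 2.0, 0.5365, 2.0]
Squared diffs: [0.3631, 10.5534, 0.0, 21.953]
Distance = sqrt(32.8695) = 5.7332


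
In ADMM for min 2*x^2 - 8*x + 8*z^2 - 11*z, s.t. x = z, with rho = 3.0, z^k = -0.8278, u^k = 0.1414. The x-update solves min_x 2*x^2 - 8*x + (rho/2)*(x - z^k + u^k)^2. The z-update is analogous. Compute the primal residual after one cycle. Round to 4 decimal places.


ADMM iteration with rho = 3.0, z^k = -0.8278, u^k = 0.1414
Step 1: x-update.
Minimize 2*x^2 - 8*x + (3.0/2)*(x + 0.8278 + 0.1414)^2
FOC: (2*2 + 3.0)*x = 8 + 3.0*(-0.8278 - 0.1414)
x^{k+1} = 0.7275
Step 2: z-update.
Minimize 8*z^2 - 11*z + (3.0/2)*(0.7275 - z + 0.1414)^2
FOC: (2*8 + 3.0)*z = 11 + 3.0*(0.7275 + 0.1414)
z^{k+1} = 0.7161
Step 3: u-update.
u^{k+1} = 0.1414 + 0.7275 - 0.7161 = 0.1527
Step 4: Primal residual = |0.7275 - 0.7161| = 0.0113


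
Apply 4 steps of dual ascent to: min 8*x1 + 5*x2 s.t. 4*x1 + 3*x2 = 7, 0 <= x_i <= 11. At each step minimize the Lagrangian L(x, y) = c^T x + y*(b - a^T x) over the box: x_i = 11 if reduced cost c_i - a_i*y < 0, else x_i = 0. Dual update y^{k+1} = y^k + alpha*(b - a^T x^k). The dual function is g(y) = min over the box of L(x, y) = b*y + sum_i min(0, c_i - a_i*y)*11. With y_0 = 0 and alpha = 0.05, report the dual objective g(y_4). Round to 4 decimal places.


Dual ascent for LP: min 8*x1 + 5*x2, 4*x1 + 3*x2 = 7, 0 <= x_i <= 11
Step 1: y^k = 0.0, reduced costs: (8.0, 5.0)
  x^k = (0.0, 0.0), subgradient = b - a^T x = 7.0
  y^{k+1} = 0.0 + 0.05*7.0 = 0.35
Step 2: y^k = 0.35, reduced costs: (6.6, 3.95)
  x^k = (0.0, 0.0), subgradient = b - a^T x = 7.0
  y^{k+1} = 0.35 + 0.05*7.0 = 0.7
Step 3: y^k = 0.7, reduced costs: (5.2, 2.9)
  x^k = (0.0, 0.0), subgradient = b - a^T x = 7.0
  y^{k+1} = 0.7 + 0.05*7.0 = 1.05
Step 4: y^k = 1.05, reduced costs: (3.8, 1.85)
  x^k = (0.0, 0.0), subgradient = b - a^T x = 7.0
  y^{k+1} = 1.05 + 0.05*7.0 = 1.4
Dual objective at y_4 = 1.4: reduced costs (2.4, 0.8), box minimizer x = (0.0, 0.0)
g(y_4) = b*y + (c1 - a1*y)*x1 + (c2 - a2*y)*x2 = 7*1.4 + 2.4*0.0 + 0.8*0.0 = 9.8 + 0.0 + 0.0 = 9.8


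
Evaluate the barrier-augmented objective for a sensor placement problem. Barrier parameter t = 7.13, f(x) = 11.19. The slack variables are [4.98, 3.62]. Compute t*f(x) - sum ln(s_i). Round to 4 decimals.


Step 1: Compute log-barrier.
ln values: [1.6054, 1.2865]
phi = -(1.6054 + 1.2865) = -2.8919
Step 2: Compute augmented objective.
t*f(x) = 7.13*11.19 = 79.7847
Total = 79.7847 - 2.8919 = 76.8928


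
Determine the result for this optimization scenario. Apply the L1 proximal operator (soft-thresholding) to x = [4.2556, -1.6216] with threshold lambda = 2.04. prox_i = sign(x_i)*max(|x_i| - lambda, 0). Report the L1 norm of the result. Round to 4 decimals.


Soft-thresholding with lambda = 2.04:
prox(4.2556) = sign(4.2556)*max(|4.2556| - 2.04, 0) = 2.2156
prox(-1.6216) = sign(-1.6216)*max(|-1.6216| - 2.04, 0) = 0.0
prox(x) = [2.2156, 0.0]
||prox(x)||_1 = 2.2156 + 0.0 = 2.2156


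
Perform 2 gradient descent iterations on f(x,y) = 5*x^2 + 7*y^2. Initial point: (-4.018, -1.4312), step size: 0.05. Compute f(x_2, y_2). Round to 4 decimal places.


Gradient descent on f(x,y) = 5*x^2 + 7*y^2.
Starting point: (-4.018, -1.4312), alpha = 0.05
Step 1: grad_x = 2*5*-4.018 = -40.18, grad_y = 2*7*-1.4312 = -20.0368
  x_1 = -4.018 - 0.05*-40.18 = -2.009
  y_1 = -1.4312 - 0.05*-20.0368 = -0.4294
Step 2: grad_x = 2*5*-2.009 = -20.09, grad_y = 2*7*-0.4294 = -6.011
  x_2 = -2.009 - 0.05*-20.09 = -1.0045
  y_2 = -0.4294 - 0.05*-6.011 = -0.1288
f(-1.0045, -0.1288) = 5*(-1.0045)^2 + 7*(-0.1288)^2 = 5.1612


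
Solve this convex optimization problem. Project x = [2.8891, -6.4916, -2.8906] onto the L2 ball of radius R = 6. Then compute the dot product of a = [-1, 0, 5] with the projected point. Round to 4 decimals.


Step 1: Compute ||x|| (intermediates to 6 decimals).
||x|| = sqrt(2.8891^2 + (-6.4916)^2 + (-2.8906)^2) = 7.670941
Step 2: Project.
Since ||x|| > R, scale = R/||x|| = 6/7.670941 = 0.782173, proj(x) = scale * x
proj(x) = [2.259776, -5.077554, -2.260949]
Step 3: Dot product.
a^T * proj(x) = -1*2.259776 + 0*(-5.077554) + 5*(-2.260949) = -13.5645


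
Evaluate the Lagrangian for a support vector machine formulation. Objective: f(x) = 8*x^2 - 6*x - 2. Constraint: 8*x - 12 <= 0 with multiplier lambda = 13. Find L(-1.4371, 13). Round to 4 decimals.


Step 1: Evaluate f(x).
f(-1.4371) = 8*(-1.4371)^2 - 6*(-1.4371) - 2 = 23.1447
Step 2: Evaluate g(x).
g(-1.4371) = 8*-1.4371 - 12 = -23.4968
Step 3: Compute Lagrangian.
L = 23.1447 + 13*-23.4968 = -282.3137


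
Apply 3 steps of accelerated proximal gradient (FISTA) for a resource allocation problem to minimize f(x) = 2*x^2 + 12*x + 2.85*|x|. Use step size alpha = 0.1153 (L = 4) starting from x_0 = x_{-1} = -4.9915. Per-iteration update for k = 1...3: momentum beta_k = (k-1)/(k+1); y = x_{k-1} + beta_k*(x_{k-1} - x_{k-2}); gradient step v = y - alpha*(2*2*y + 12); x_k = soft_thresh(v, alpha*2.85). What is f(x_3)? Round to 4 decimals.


FISTA on f(x) = 2*x^2 + 12*x + 2.85*|x|
L = 4, alpha = 0.1153
Iteration 1: beta = 0.0, y = -4.9915 + 0.0*(-4.9915 + 4.9915) = -4.9915
  grad(y) = -7.966, v = y - alpha*grad = -4.073
  prox(v) = soft_thresh(-4.073, 0.3286) = -3.7444
Iteration 2: beta = 0.3333, y = -3.7444 + 0.3333*(-3.7444 + 4.9915) = -3.3287
  grad(y) = -1.3149, v = y - alpha*grad = -3.1771
  prox(v) = soft_thresh(-3.1771, 0.3286) = -2.8485
Iteration 3: beta = 0.5, y = -2.8485 + 0.5*(-2.8485 + 3.7444) = -2.4006
  grad(y) = 2.3978, v = y - alpha*grad = -2.677
  prox(v) = soft_thresh(-2.677, 0.3286) = -2.3484
f(x_3) = 2*(-2.3484)^2 + 12*(-2.3484) + 2.85*|-2.3484| = -10.4579


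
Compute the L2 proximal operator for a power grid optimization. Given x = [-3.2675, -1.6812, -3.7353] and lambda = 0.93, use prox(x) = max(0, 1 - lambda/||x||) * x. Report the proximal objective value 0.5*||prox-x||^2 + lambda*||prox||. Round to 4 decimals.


Step 1: Compute ||x||.
||x|| = 5.2398
Step 2: Compute scaling factor.
scale = max(0, 1 - 0.93/5.2398) = 0.8225
Step 3: prox(x) = [-2.6876, -1.3828, -3.0723]
||prox(x)|| = 4.3098
Step 4: Proximal objective.
0.5*||prox-x||^2 = 0.4325
lambda*||prox|| = 4.0081
Total = 4.4406


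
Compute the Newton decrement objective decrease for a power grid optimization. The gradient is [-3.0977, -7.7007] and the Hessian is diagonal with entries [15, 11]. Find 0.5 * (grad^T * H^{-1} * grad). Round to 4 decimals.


Step 1: H is diagonal, so H^(-1) * g = [-0.2065, -0.7001].
Step 2: g^T H^(-1) g = sum_i g_i^2 / H_ii
  = (-3.0977)^2/15 + (-7.7007)^2/11
  = 0.6397 + 5.391 = 6.0307
Step 3: Objective decrease = 0.5 * g^T H^(-1) g = 3.0153


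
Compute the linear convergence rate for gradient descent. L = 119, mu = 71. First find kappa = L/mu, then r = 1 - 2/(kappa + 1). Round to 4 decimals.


Step 1: Compute the condition number.
kappa = L/mu = 119/71 = 1.6761
Step 2: Compute the convergence rate.
r = 1 - 2/(kappa + 1) = 1 - 2*mu/(L + mu) = (L - mu)/(L + mu) = 48/190 = 0.2526


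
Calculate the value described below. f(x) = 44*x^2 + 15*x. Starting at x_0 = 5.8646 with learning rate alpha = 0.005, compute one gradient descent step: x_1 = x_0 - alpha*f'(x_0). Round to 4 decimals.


We compute the gradient at x_0 and apply the update.
f'(x) = 88*x + 15
f'(5.8646) = 88*5.8646 + 15 = 531.0848
x_1 = 5.8646 - 0.005*531.0848 = 3.2092


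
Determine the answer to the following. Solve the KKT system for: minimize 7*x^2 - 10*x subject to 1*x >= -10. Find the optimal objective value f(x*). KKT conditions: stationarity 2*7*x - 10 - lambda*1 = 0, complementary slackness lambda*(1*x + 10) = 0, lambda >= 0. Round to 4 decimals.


Step 1: Try lambda = 0 (constraint inactive).
Stationarity: 2*7*x - 10 = 0
x* = 10/(2*7) = 5/7 = 0.7143 (rounded; the exact value 5/7 is used below)
Check constraint: 1*0.7143 = 0.7143 >= -10 -- satisfied.
Step 2: Compute optimal value.
f(x*) = 7*(5/7)^2 - 10*(5/7) = -3.5714


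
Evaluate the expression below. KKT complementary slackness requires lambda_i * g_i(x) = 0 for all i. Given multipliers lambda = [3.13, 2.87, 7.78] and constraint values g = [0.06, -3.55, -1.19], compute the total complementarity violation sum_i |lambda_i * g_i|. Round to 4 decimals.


KKT complementary slackness check:
lambda_1 * g_1 = 3.13 * 0.06 = 0.1878
lambda_2 * g_2 = 2.87 * -3.55 = -10.1885
lambda_3 * g_3 = 7.78 * -1.19 = -9.2582
Total violation = 0.1878 + 10.1885 + 9.2582 = 19.6345


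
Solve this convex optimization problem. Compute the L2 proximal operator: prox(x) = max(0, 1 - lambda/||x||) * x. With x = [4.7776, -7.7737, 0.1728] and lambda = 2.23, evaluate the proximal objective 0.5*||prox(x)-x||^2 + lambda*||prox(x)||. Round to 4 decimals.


Step 1: Compute ||x||.
||x|| = 9.1261
Step 2: Compute scaling factor.
scale = max(0, 1 - 2.23/9.1261) = 0.7556
Step 3: prox(x) = [3.6102, -5.8742, 0.1306]
||prox(x)|| = 6.8961
Step 4: Proximal objective.
0.5*||prox-x||^2 = 2.4865
lambda*||prox|| = 15.3783
Total = 17.8648


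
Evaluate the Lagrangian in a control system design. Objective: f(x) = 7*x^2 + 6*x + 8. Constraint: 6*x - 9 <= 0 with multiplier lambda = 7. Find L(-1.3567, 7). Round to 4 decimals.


Step 1: Evaluate f(x).
f(-1.3567) = 7*(-1.3567)^2 + 6*(-1.3567) + 8 = 12.7442
Step 2: Evaluate g(x).
g(-1.3567) = 6*-1.3567 - 9 = -17.1402
Step 3: Compute Lagrangian.
L = 12.7442 + 7*-17.1402 = -107.2372


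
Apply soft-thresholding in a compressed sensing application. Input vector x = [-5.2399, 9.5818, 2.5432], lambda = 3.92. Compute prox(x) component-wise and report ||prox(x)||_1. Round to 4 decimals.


Soft-thresholding with lambda = 3.92:
prox(-5.2399) = sign(-5.2399)*max(|-5.2399| - 3.92, 0) = -1.3199
prox(9.5818) = sign(9.5818)*max(|9.5818| - 3.92, 0) = 5.6618
prox(2.5432) = sign(2.5432)*max(|2.5432| - 3.92, 0) = 0.0
prox(x) = [-1.3199, 5.6618, 0.0]
||prox(x)||_1 = 1.3199 + 5.6618 + 0.0 = 6.9817


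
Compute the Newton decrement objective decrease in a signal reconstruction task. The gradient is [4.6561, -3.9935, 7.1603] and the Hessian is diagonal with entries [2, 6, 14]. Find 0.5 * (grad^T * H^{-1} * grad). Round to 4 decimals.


Step 1: H is diagonal, so H^(-1) * g = [2.3281, -0.6656, 0.5115].
Step 2: g^T H^(-1) g = sum_i g_i^2 / H_ii
  = (4.6561)^2/2 + (-3.9935)^2/6 + (7.1603)^2/14
  = 10.8396 + 2.658 + 3.6621 = 17.1598
Step 3: Objective decrease = 0.5 * g^T H^(-1) g = 8.5799


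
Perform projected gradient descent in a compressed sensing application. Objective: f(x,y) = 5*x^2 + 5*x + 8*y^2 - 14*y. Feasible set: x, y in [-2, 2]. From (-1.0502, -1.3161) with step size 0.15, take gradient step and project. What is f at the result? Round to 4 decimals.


Step 1: Compute gradient at (-1.0502, -1.3161).
grad_x = 2*5*-1.0502 + 5 = -5.502
grad_y = 2*8*-1.3161 - 14 = -35.0576
Step 2: Gradient step.
x_raw = -1.0502 - 0.15*-5.502 = -0.2249
y_raw = -1.3161 - 0.15*-35.0576 = 3.9425
Step 3: Project onto [-2, 2].
x_proj = clip(-0.2249) = -0.2249
y_proj = clip(3.9425) = 2.0
Step 4: Evaluate f.
f(-0.2249, 2.0) = 3.1284


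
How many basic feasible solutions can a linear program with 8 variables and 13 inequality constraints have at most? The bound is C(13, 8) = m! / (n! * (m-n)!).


Each vertex corresponds to some choice of n active constraints out of m, so the number of vertices is at most C(m, n) = m! / (n!(m-n)!).
m = 13, n = 8
Numerator: 13 * 12 * 11 * 10 * 9 * 8 * 7 * 6
Denominator: 8! = 40320
C(13, 8) = 1287


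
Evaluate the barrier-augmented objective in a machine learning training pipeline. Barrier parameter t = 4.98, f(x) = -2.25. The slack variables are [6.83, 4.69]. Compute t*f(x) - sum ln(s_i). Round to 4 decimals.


Step 1: Compute log-barrier.
ln values: [1.9213, 1.5454]
phi = -(1.9213 + 1.5454) = -3.4668
Step 2: Compute augmented objective.
t*f(x) = 4.98*-2.25 = -11.205
Total = -11.205 - 3.4668 = -14.6718


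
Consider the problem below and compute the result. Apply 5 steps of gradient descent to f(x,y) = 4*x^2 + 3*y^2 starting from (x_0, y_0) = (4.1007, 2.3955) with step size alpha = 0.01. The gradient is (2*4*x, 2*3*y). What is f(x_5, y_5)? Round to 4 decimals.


Gradient descent on f(x,y) = 4*x^2 + 3*y^2.
Starting point: (4.1007, 2.3955), alpha = 0.01
Step 1: grad_x = 2*4*4.1007 = 32.8056, grad_y = 2*3*2.3955 = 14.373
  x_1 = 4.1007 - 0.01*32.8056 = 3.7726
  y_1 = 2.3955 - 0.01*14.373 = 2.2518
Step 2: grad_x = 2*4*3.7726 = 30.1812, grad_y = 2*3*2.2518 = 13.5106
  x_2 = 3.7726 - 0.01*30.1812 = 3.4708
  y_2 = 2.2518 - 0.01*13.5106 = 2.1167
Step 3: grad_x = 2*4*3.4708 = 27.7667, grad_y = 2*3*2.1167 = 12.7
  x_3 = 3.4708 - 0.01*27.7667 = 3.1932
  y_3 = 2.1167 - 0.01*12.7 = 1.9897
Step 4: grad_x = 2*4*3.1932 = 25.5453, grad_y = 2*3*1.9897 = 11.938
  x_4 = 3.1932 - 0.01*25.5453 = 2.9377
  y_4 = 1.9897 - 0.01*11.938 = 1.8703
Step 5: grad_x = 2*4*2.9377 = 23.5017, grad_y = 2*3*1.8703 = 11.2217
  x_5 = 2.9377 - 0.01*23.5017 = 2.7027
  y_5 = 1.8703 - 0.01*11.2217 = 1.7581
f(2.7027, 1.7581) = 4*2.7027^2 + 3*1.7581^2 = 38.4907


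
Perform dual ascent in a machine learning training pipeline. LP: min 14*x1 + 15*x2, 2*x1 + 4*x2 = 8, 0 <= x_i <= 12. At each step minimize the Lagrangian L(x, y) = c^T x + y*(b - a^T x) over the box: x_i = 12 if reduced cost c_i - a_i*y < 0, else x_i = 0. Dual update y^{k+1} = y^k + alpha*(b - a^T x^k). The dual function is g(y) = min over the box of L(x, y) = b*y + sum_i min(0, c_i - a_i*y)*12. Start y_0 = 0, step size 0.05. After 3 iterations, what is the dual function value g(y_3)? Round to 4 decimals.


Dual ascent for LP: min 14*x1 + 15*x2, 2*x1 + 4*x2 = 8, 0 <= x_i <= 12
Step 1: y^k = 0.0, reduced costs: (14.0, 15.0)
  x^k = (0.0, 0.0), subgradient = b - a^T x = 8.0
  y^{k+1} = 0.0 + 0.05*8.0 = 0.4
Step 2: y^k = 0.4, reduced costs: (13.2, 13.4)
  x^k = (0.0, 0.0), subgradient = b - a^T x = 8.0
  y^{k+1} = 0.4 + 0.05*8.0 = 0.8
Step 3: y^k = 0.8, reduced costs: (12.4, 11.8)
  x^k = (0.0, 0.0), subgradient = b - a^T x = 8.0
  y^{k+1} = 0.8 + 0.05*8.0 = 1.2
Dual objective at y_3 = 1.2: reduced costs (11.6, 10.2), box minimizer x = (0.0, 0.0)
g(y_3) = b*y + (c1 - a1*y)*x1 + (c2 - a2*y)*x2 = 8*1.2 + 11.6*0.0 + 10.2*0.0 = 9.6 + 0.0 + 0.0 = 9.6


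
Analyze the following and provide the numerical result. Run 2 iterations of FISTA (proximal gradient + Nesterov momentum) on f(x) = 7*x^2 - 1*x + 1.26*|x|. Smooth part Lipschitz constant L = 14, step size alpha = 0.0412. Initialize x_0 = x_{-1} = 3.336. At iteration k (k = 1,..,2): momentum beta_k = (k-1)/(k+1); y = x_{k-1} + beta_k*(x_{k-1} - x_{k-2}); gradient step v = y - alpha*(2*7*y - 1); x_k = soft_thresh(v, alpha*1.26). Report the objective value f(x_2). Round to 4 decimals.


FISTA on f(x) = 7*x^2 - 1*x + 1.26*|x|
L = 14, alpha = 0.0412
Iteration 1: beta = 0.0, y = 3.336 + 0.0*(3.336 - 3.336) = 3.336
  grad(y) = 45.704, v = y - alpha*grad = 1.453
  prox(v) = soft_thresh(1.453, 0.0519) = 1.4011
Iteration 2: beta = 0.3333, y = 1.4011 + 0.3333*(1.4011 - 3.336) = 0.7561
  grad(y) = 9.5856, v = y - alpha*grad = 0.3612
  prox(v) = soft_thresh(0.3612, 0.0519) = 0.3093
f(x_2) = 7*0.3093^2 - 1*0.3093 + 1.26*|0.3093| = 0.75


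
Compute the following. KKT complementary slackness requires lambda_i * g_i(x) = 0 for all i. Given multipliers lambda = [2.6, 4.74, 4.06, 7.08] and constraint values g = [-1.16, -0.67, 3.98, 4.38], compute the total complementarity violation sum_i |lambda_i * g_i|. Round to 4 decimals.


KKT complementary slackness check:
lambda_1 * g_1 = 2.6 * -1.16 = -3.016
lambda_2 * g_2 = 4.74 * -0.67 = -3.1758
lambda_3 * g_3 = 4.06 * 3.98 = 16.1588
lambda_4 * g_4 = 7.08 * 4.38 = 31.0104
Total violation = 3.016 + 3.1758 + 16.1588 + 31.0104 = 53.361


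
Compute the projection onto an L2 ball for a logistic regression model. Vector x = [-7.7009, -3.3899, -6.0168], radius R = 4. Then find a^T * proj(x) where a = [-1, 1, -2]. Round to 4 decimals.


Step 1: Compute ||x|| (intermediates to 6 decimals).
||x|| = sqrt((-7.7009)^2 + (-3.3899)^2 + (-6.0168)^2) = 10.343943
Step 2: Project.
Since ||x|| > R, scale = R/||x|| = 4/10.343943 = 0.3867, proj(x) = scale * x
proj(x) = [-2.977938, -1.310874, -2.326697]
Step 3: Dot product.
a^T * proj(x) = -1*(-2.977938) + 1*(-1.310874) - 2*(-2.326697) = 6.3205


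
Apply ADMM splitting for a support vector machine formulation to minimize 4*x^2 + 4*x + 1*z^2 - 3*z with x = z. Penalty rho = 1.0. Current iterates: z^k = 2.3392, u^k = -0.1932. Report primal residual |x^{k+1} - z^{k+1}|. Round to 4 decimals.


ADMM iteration with rho = 1.0, z^k = 2.3392, u^k = -0.1932
Step 1: x-update.
Minimize 4*x^2 + 4*x + (1.0/2)*(x - 2.3392 - 0.1932)^2
FOC: (2*4 + 1.0)*x = -4 + 1.0*(2.3392 + 0.1932)
x^{k+1} = -0.1631
Step 2: z-update.
Minimize 1*z^2 - 3*z + (1.0/2)*(-0.1631 - z - 0.1932)^2
FOC: (2*1 + 1.0)*z = 3 + 1.0*(-0.1631 - 0.1932)
z^{k+1} = 0.8812
Step 3: u-update.
u^{k+1} = -0.1932 - 0.1631 - 0.8812 = -1.2375
Step 4: Primal residual = |-0.1631 - 0.8812| = 1.0443


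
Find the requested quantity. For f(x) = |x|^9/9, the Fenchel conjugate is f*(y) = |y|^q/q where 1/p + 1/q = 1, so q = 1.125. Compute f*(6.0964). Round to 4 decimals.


The conjugate exponent q satisfies 1/p + 1/q = 1.
p = 9, so q = 9/(9 - 1) = 1.125
|y|^q = 6.0964^1.125 = 7.642
f*(6.0964) = 7.642 / 1.125 = 6.7929


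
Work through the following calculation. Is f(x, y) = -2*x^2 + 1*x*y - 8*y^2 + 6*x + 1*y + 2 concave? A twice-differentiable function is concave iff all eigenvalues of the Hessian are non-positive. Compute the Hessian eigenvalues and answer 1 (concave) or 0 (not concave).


The Hessian of f(x,y) = -2*x^2 + 1*x*y - 8*y^2 + 6*x + 1*y + 2 is:
H = [[-4, 1], [1, -16]]
Trace = -4 - 16 = -20
Determinant = -4*-16 - (1)^2 = 63
Discriminant = (-20)^2 - 4*63 = 148.0
Eigenvalues: lambda_1 = -16.0828, lambda_2 = -3.9172
The function is concave.

1


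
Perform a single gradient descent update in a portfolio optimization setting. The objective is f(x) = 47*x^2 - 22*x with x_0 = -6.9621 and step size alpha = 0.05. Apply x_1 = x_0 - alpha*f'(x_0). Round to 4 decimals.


We compute the gradient at x_0 and apply the update.
f'(x) = 94*x - 22
f'(-6.9621) = 94*-6.9621 - 22 = -676.4374
x_1 = -6.9621 - 0.05*-676.4374 = 26.8598


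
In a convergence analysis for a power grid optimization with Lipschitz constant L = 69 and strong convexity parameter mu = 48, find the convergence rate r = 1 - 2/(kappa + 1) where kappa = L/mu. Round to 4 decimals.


Step 1: Compute the condition number.
kappa = L/mu = 69/48 = 1.4375
Step 2: Compute the convergence rate.
r = 1 - 2/(kappa + 1) = 1 - 2*mu/(L + mu) = (L - mu)/(L + mu) = 21/117 = 0.1795


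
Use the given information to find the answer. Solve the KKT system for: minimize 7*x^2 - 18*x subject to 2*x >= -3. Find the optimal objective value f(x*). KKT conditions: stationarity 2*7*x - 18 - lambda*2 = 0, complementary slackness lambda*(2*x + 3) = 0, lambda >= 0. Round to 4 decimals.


Step 1: Try lambda = 0 (constraint inactive).
Stationarity: 2*7*x - 18 = 0
x* = 18/(2*7) = 9/7 = 1.2857 (rounded; the exact value 9/7 is used below)
Check constraint: 2*1.2857 = 2.5714 >= -3 -- satisfied.
Step 2: Compute optimal value.
f(x*) = 7*(9/7)^2 - 18*(9/7) = -11.5714


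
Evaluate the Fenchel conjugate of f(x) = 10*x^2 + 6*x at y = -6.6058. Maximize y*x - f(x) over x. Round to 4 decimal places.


f*(y) = sup_x {y*x - a*x^2 - b*x} = sup_x {(y-b)*x - a*x^2}
FOC: (y - b) - 2a*x = 0 => x* = (y - b)/(2a)
x* = (-6.6058 - 6)/(2*10) = -0.6303
f*(-6.6058) = (y-b)^2/(4a) = (-6.6058 - 6)^2/(4*10)
= 158.9062/40 = 3.9727


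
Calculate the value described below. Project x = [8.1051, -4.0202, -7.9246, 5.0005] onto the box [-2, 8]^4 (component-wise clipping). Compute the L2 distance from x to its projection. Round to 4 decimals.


Project each component onto [-2, 8].
clip(8.1051) = 8.0, clip(-4.0202) = -2.0, clip(-7.9246) = -2.0, clip(5.0005) = 5.0005
Projection = [8.0, -2.0, -2.0, 5.0005]
Squared diffs: [0.011, 4.0812, 35.1009, 0.0]
Distance = sqrt(39.1931) = 6.2604


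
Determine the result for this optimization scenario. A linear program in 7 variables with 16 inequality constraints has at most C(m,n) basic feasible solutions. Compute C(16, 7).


Each vertex corresponds to some choice of n active constraints out of m, so the number of vertices is at most C(m, n) = m! / (n!(m-n)!).
m = 16, n = 7
Numerator: 16 * 15 * 14 * 13 * 12 * 11 * 10
Denominator: 7! = 5040
C(16, 7) = 11440
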